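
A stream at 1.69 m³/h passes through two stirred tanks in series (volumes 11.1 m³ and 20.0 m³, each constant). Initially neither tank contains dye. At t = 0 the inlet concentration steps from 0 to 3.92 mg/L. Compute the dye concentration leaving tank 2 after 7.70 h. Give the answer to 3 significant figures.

0.838 mg/L

Each tank obeys Vᵢ dCᵢ/dt = Q(Cᵢ₋₁ − Cᵢ), so τᵢ = Vᵢ/Q.
τ₁ = 11.1/1.69 = 6.5680 h; τ₂ = 20.0/1.69 = 11.834 h.
Tank 1: C₁ = C_in(1 − e^(−t/τ₁)). Tank 2 (τ₁ ≠ τ₂): C₂ = C_in[1 − (τ₁ e^(−t/τ₁) − τ₂ e^(−t/τ₂))/(τ₁ − τ₂)].
At t = 7.70: e^(−t/τ₁) = 0.30964, e^(−t/τ₂) = 0.52171.
C₂ = 3.92·[1 − (6.5680·0.30964 − 11.834·0.52171)/(-5.2663)] = 3.92·0.21381 = 0.83812 mg/L.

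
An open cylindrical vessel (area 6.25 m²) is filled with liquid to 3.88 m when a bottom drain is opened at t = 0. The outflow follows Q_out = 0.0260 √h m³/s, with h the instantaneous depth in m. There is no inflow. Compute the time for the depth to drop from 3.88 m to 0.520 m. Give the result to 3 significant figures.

Mass balance (ρ constant): A dh/dt = −0.0260 √h.
∫ h^(−1/2) dh = −(0.0260/A) ∫ dt, giving 2√h = 2√h₀ − (0.0260/A) t.
t = 2A(√h₀ − √h)/0.0260 = 2·6.25·(√3.88 − √0.520)/0.0260
  = 12.500 × (1.9698 − 0.72111) / 0.0260 = 600.32 s.

600 s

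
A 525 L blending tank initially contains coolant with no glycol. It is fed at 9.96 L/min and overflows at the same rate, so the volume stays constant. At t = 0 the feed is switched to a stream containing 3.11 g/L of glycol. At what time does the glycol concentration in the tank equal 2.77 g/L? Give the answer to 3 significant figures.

117 min

Accumulation = in − out for the solute gives V dC/dt = Q(C_in − C), so τ = V/Q = 52.711 min.
C(t) = C_in + (C₀ − C_in) e^(−t/τ). Set C = 2.77 and solve for t:
e^(−t/τ) = (C − C_in)/(C₀ − C_in) = (2.77 − 3.11)/(0 − 3.11) = 0.10932
t = −τ ln(…) = 52.711 × 2.2134 = 116.67 min.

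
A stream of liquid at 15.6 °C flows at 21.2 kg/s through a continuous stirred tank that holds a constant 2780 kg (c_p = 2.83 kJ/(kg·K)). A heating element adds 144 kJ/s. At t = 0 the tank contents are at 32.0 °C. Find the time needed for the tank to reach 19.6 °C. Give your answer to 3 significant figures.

284 s

M c_p dT/dt = ṁ c_p (T_in − T) + Q̇.
τ = M/ṁ = 131.13 s; T_ss = T_in + Q̇/(ṁ c_p) = 18.000 °C.
T(t) = T_ss + (T₀ − T_ss) e^(−t/τ). Set T = 19.6:
e^(−t/τ) = (19.6 − 18.000)/(32.0 − 18.000) = 0.11428
t = −131.13 · ln(0.11428) = 284.44 s.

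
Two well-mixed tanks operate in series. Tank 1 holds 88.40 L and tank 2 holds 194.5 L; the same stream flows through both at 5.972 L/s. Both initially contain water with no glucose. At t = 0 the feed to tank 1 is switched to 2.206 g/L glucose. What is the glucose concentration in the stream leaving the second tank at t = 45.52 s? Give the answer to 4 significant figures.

Each tank obeys Vᵢ dCᵢ/dt = Q(Cᵢ₋₁ − Cᵢ), so τᵢ = Vᵢ/Q.
τ₁ = 88.40/5.972 = 14.8024 s; τ₂ = 194.5/5.972 = 32.5687 s.
Solving the cascade with C₁(0)=C₂(0)=0 gives C₂(t) = C_in[1 − (τ₁ e^(−t/τ₁) − τ₂ e^(−t/τ₂))/(τ₁ − τ₂)].
At t = 45.52: e^(−t/τ₁) = 0.0461816, e^(−t/τ₂) = 0.247174.
C₂ = 2.206·[1 − (14.8024·0.0461816 − 32.5687·0.247174)/(-17.7662)] = 2.206·0.585364 = 1.29131 g/L.

1.291 g/L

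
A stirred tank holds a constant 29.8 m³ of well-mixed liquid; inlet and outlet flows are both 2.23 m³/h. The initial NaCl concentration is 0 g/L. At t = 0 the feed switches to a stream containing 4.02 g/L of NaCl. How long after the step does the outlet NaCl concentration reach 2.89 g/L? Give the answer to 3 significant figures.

17.0 h

Mass balance on the solute (V constant): V dC/dt = Q(C_in − C), so τ = V/Q = 13.363 h.
C(t) = C_in + (C₀ − C_in) e^(−t/τ). Set C = 2.89 and solve for t:
e^(−t/τ) = (C − C_in)/(C₀ − C_in) = (2.89 − 4.02)/(0 − 4.02) = 0.28109
t = −τ ln(…) = 13.363 × 1.2691 = 16.959 h.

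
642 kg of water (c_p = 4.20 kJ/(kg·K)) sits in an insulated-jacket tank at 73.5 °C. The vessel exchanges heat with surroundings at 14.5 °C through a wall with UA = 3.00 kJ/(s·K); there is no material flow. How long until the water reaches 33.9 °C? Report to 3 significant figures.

Lumped-capacitance energy balance: M c_p dT/dt = UA(T_amb − T).
τ = M c_p/UA = 898.80 s; T_ss = T_amb = 14.500 °C.
T(t) = T_ss + (T₀ − T_ss)e^(−t/τ); set T = 33.9:
t = −τ ln[(T − T_ss)/(T₀ − T_ss)] = −898.80 · ln(0.32881) = 999.70 s.

1000 s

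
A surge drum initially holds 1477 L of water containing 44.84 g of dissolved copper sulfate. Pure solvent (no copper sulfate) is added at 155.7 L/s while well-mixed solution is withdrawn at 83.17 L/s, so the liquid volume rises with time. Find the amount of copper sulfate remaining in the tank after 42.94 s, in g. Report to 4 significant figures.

Let m(t) be the amount of copper sulfate. Volume: V(t) = V₀ + (Q_in − Q_out) t = 1477 + 72.5300 t; V(42.94) = 4591.44 L.
Solute balance: dm/dt = 0 − Q_out C = −Q_out m/V(t).
dm/m = −Q_out dt/(V₀ + 72.5300 t); integrating gives ln(m/m₀) = −(Q_out/(Q_in−Q_out)) ln(V/V₀).
m = m₀ (V₀/V)^(Q_out/(Q_in−Q_out)) = 44.84 × (1477/4591.44)^(1.14670) = 12.2135 g.

12.21 g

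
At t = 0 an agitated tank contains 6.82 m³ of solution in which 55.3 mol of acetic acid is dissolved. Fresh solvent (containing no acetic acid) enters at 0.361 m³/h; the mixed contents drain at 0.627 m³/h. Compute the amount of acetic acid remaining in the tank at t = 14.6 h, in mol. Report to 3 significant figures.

Let m(t) be the amount of acetic acid. Volume: V(t) = V₀ + (Q_in − Q_out) t = 6.82 − 0.26600 t; V(14.6) = 2.9364 m³.
Solute balance: dm/dt = 0 − Q_out C = −Q_out m/V(t).
Separate: dm/m = −Q_out dt/V(t) ⇒ ln(m/m₀) = −(Q_out/(Q_in−Q_out)) ln(V/V₀).
m = m₀ (V₀/V)^(Q_out/(Q_in−Q_out)) = 55.3 × (6.82/2.9364)^(-2.3571) = 7.5872 mol.

7.59 mol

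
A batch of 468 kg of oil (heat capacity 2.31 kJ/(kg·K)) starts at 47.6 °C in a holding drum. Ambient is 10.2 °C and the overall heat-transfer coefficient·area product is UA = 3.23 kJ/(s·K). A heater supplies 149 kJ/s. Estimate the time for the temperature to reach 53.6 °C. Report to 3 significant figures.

Lumped-capacitance energy balance: M c_p dT/dt = UA(T_amb − T) + Q̇.
τ = M c_p/UA = 334.70 s; T_ss = T_amb + Q̇/UA = 10.2 + 149/3.23 = 56.330 °C.
T(t) = T_ss + (T₀ − T_ss)e^(−t/τ); set T = 53.6:
t = −τ ln[(T − T_ss)/(T₀ − T_ss)] = −334.70 · ln(0.31272) = 389.07 s.

389 s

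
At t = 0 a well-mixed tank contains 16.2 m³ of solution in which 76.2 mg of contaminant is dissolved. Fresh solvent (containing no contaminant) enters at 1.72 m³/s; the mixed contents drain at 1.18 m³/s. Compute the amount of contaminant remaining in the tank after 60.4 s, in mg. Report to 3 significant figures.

6.84 mg

Let m(t) be the amount of contaminant. Volume: V(t) = V₀ + (Q_in − Q_out) t = 16.2 + 0.54000 t; V(60.4) = 48.816 m³.
No contaminant enters, so dm/dt = −Q_out · (m/V).
dm/m = −Q_out dt/(V₀ + 0.54000 t); integrating gives ln(m/m₀) = −(Q_out/(Q_in−Q_out)) ln(V/V₀).
m = m₀ (V₀/V)^(Q_out/(Q_in−Q_out)) = 76.2 × (16.2/48.816)^(2.1852) = 6.8415 mg.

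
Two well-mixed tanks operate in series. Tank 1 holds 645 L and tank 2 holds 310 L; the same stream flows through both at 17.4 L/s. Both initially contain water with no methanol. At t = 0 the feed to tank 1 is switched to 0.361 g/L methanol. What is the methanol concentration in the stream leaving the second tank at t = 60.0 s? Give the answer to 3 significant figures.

0.235 g/L

Each tank obeys Vᵢ dCᵢ/dt = Q(Cᵢ₋₁ − Cᵢ), so τᵢ = Vᵢ/Q.
τ₁ = 645/17.4 = 37.069 s; τ₂ = 310/17.4 = 17.816 s.
Solving the cascade with C₁(0)=C₂(0)=0 gives C₂(t) = C_in[1 − (τ₁ e^(−t/τ₁) − τ₂ e^(−t/τ₂))/(τ₁ − τ₂)].
At t = 60.0: e^(−t/τ₁) = 0.19818, e^(−t/τ₂) = 0.034467.
C₂ = 0.361·[1 − (37.069·0.19818 − 17.816·0.034467)/(19.253)] = 0.361·0.65033 = 0.23477 g/L.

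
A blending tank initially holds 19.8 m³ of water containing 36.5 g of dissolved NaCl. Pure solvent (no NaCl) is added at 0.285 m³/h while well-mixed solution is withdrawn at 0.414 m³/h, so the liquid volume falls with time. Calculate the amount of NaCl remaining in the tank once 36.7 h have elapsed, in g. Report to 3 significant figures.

Let m(t) be the amount of NaCl. Volume: V(t) = V₀ + (Q_in − Q_out) t = 19.8 − 0.12900 t; V(36.7) = 15.066 m³.
Species balance (pure solvent in): dm/dt = −Q_out · m/V(t).
dm/m = −Q_out dt/(V₀ − 0.12900 t); integrating gives ln(m/m₀) = −(Q_out/(Q_in−Q_out)) ln(V/V₀).
m = m₀ (V₀/V)^(Q_out/(Q_in−Q_out)) = 36.5 × (19.8/15.066)^(-3.2093) = 15.185 g.

15.2 g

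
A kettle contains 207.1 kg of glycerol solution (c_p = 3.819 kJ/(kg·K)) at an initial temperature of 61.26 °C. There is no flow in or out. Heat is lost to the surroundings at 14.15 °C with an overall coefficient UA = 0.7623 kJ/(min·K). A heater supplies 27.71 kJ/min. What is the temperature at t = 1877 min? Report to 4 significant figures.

Lumped-capacitance energy balance: M c_p dT/dt = UA(T_amb − T) + Q̇.
dT/dt = (T_ss − T)/τ with T_ss = T_amb + Q̇/UA = 14.15 + 27.71/0.7623 = 50.5005 °C, τ = M c_p/UA = 207.1·3.819/0.7623 = 1037.54 min.
This is linear first-order; T(t) = T_ss + (T₀ − T_ss) e^(−t/τ).
T(1877) = 50.5005 + (10.7595)·0.163803 = 52.2630 °C.

52.26 °C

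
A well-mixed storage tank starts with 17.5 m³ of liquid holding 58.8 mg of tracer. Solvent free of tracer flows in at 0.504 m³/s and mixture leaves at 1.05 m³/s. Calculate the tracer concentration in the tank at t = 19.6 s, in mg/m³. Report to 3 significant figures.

1.40 mg/m³

Let m(t) be the amount of tracer. Volume: V(t) = V₀ + (Q_in − Q_out) t = 17.5 − 0.54600 t; V(19.6) = 6.7984 m³.
Species balance (pure solvent in): dm/dt = −Q_out · m/V(t).
dm/m = −Q_out dt/(V₀ − 0.54600 t); integrating gives ln(m/m₀) = −(Q_out/(Q_in−Q_out)) ln(V/V₀).
m = m₀ (V₀/V)^(Q_out/(Q_in−Q_out)) = 58.8 × (17.5/6.7984)^(-1.9231) = 9.5434 mg.
C = m/V = 9.5434/6.7984 = 1.4038 mg/m³.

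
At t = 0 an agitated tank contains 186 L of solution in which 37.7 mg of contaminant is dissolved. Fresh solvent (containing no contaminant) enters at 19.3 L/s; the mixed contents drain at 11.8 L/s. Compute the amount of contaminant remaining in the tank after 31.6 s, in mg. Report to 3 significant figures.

10.3 mg

Total volume: dV/dt = Q_in − Q_out = 7.5000 L/s, so V(t) = 186 + 7.5000 t and V(31.6) = 423.00 L.
Species balance (pure solvent in): dm/dt = −Q_out · m/V(t).
Separate: dm/m = −Q_out dt/V(t) ⇒ ln(m/m₀) = −(Q_out/(Q_in−Q_out)) ln(V/V₀).
m = m₀ (V₀/V)^(Q_out/(Q_in−Q_out)) = 37.7 × (186/423.00)^(1.5733) = 10.350 mg.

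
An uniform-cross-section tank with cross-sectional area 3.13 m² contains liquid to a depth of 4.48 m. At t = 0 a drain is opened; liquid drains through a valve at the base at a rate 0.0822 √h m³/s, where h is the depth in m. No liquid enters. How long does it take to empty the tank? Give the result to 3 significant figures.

With no inflow, A dh/dt = −0.0822 √h.
This is separable: 2 d(√h)/dt = −0.0822/A, so √h = √h₀ − (0.0822/(2A)) t.
Tank is empty when √h = 0: t_empty = 2A√h₀/0.0822.
t_empty = 2·3.13·√4.48/0.0822 = 6.2600·2.1166/0.0822 = 161.19 s.

161 s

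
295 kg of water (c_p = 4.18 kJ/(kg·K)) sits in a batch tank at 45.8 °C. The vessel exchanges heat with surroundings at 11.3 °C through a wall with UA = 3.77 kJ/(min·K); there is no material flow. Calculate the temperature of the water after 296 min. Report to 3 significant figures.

Unsteady energy balance on the tank contents: M c_p dT/dt = −UA(T − T_amb).
dT/dt = (T_ss − T)/τ with T_ss = T_amb = 11.300 °C, τ = M c_p/UA = 295·4.18/3.77 = 327.08 min.
T approaches T_ss exponentially: T(t) = T_ss + (T₀ − T_ss) e^(−t/τ).
T(296) = 11.300 + (34.500)·0.40455 = 25.257 °C.

25.3 °C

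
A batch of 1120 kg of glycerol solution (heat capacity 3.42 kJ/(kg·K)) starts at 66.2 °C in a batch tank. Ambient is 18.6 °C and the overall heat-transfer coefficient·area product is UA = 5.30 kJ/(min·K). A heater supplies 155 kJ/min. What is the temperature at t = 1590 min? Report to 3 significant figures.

M c_p dT/dt = −UA(T − T_amb) + Q̇.
dT/dt = (T_ss − T)/τ with T_ss = T_amb + Q̇/UA = 18.6 + 155/5.30 = 47.845 °C, τ = M c_p/UA = 1120·3.42/5.30 = 722.72 min.
Integrating: T(t) = T_ss + (T₀ − T_ss) e^(−t/τ).
T(1590) = 47.845 + (18.355)·0.11080 = 49.879 °C.

49.9 °C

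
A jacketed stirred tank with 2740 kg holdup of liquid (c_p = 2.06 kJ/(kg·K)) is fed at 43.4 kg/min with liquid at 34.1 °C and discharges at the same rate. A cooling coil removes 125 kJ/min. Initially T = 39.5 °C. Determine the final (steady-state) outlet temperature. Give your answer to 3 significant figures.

32.7 °C

M c_p dT/dt = ṁ c_p (T_in − T) − Q̇.
At steady state dT/dt = 0 ⇒ T_ss = T_in − Q̇/(ṁ c_p) = 34.1 − 125/(43.4·2.06) = 32.702 °C.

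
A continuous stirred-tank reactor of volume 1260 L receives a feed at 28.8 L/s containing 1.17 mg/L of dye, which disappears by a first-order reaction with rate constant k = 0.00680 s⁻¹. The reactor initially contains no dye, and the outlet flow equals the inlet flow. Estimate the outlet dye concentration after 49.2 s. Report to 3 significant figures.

0.692 mg/L

Accumulation = in − out − consumed: V dC/dt = Q C_in − Q C − k V C.
dC/dt = (Q/V) C_in − (Q/V + k) C; effective rate a = Q/V + k = 0.022857 + 0.00680 = 0.029657 s⁻¹.
C_ss = Q C_in/(Q + kV) = 0.90173 mg/L; C(t) = C_ss + (C₀ − C_ss) e^(−a t).
C(49.2) = 0.90173 + (-0.90173)·e^(−0.029657·49.2) = 0.90173 + (-0.90173)·0.23244 = 0.69214 mg/L.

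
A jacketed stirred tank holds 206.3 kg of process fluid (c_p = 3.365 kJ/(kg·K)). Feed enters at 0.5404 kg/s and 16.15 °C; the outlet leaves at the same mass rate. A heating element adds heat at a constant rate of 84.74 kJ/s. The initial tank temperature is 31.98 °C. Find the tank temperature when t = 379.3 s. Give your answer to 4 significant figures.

51.36 °C

First-law balance (no shaft work): M c_p dT/dt = ṁ c_p (T_in − T) + 84.74.
Rearrange: dT/dt = (T_ss − T)/τ with τ = M/ṁ = 381.754 s and T_ss = T_in + Q̇/(ṁ c_p) = 62.7502 °C.
Integrating: T(t) = T_ss + (T₀ − T_ss) e^(−t/τ).
T(379.3) = 62.7502 + (-30.7702)·e^(−379.3/381.754) = 62.7502 + (-30.7702)·0.370252 = 51.3575 °C.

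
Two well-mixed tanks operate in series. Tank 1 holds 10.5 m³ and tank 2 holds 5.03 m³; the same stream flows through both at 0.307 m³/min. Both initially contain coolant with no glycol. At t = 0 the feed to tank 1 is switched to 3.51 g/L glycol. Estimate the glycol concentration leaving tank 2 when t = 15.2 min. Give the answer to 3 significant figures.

0.466 g/L

Time constants: τᵢ = Vᵢ/Q for each well-mixed tank.
τ₁ = 10.5/0.307 = 34.202 min; τ₂ = 5.03/0.307 = 16.384 min.
Solving the cascade with C₁(0)=C₂(0)=0 gives C₂(t) = C_in[1 − (τ₁ e^(−t/τ₁) − τ₂ e^(−t/τ₂))/(τ₁ − τ₂)].
At t = 15.2: e^(−t/τ₁) = 0.64120, e^(−t/τ₂) = 0.39546.
C₂ = 3.51·[1 − (34.202·0.64120 − 16.384·0.39546)/(17.818)] = 3.51·0.13283 = 0.46623 g/L.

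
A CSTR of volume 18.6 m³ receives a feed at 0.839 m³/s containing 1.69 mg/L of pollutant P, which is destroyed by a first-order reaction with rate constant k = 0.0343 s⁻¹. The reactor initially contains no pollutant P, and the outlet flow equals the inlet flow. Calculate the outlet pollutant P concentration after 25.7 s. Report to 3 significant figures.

Accumulation = in − out − consumed: V dC/dt = Q C_in − Q C − k V C.
This is linear with rate a = Q/V + k = 0.079408 s⁻¹.
C_ss = Q C_in/(Q + kV) = 0.96001 mg/L; C(t) = C_ss + (C₀ − C_ss) e^(−a t).
C(25.7) = 0.96001 + (-0.96001)·e^(−0.079408·25.7) = 0.96001 + (-0.96001)·0.12993 = 0.83527 mg/L.

0.835 mg/L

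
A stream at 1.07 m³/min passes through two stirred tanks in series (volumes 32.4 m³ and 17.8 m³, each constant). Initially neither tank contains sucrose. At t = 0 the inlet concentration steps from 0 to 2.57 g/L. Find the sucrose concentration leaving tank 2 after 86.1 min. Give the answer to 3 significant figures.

Each tank obeys Vᵢ dCᵢ/dt = Q(Cᵢ₋₁ − Cᵢ), so τᵢ = Vᵢ/Q.
τ₁ = 32.4/1.07 = 30.280 min; τ₂ = 17.8/1.07 = 16.636 min.
Tank 1: C₁ = C_in(1 − e^(−t/τ₁)). Tank 2 (τ₁ ≠ τ₂): C₂ = C_in[1 − (τ₁ e^(−t/τ₁) − τ₂ e^(−t/τ₂))/(τ₁ − τ₂)].
At t = 86.1: e^(−t/τ₁) = 0.058226, e^(−t/τ₂) = 0.0056524.
C₂ = 2.57·[1 − (30.280·0.058226 − 16.636·0.0056524)/(13.645)] = 2.57·0.87768 = 2.2556 g/L.

2.26 g/L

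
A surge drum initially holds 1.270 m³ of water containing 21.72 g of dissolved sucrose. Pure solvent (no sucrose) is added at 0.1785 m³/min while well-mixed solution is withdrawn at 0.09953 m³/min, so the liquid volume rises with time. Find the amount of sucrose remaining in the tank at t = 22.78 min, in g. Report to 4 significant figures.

7.144 g

Let m(t) be the amount of sucrose. Volume: V(t) = V₀ + (Q_in − Q_out) t = 1.270 + 0.0789700 t; V(22.78) = 3.06894 m³.
Species balance (pure solvent in): dm/dt = −Q_out · m/V(t).
Separate: dm/m = −Q_out dt/V(t) ⇒ ln(m/m₀) = −(Q_out/(Q_in−Q_out)) ln(V/V₀).
m = m₀ (V₀/V)^(Q_out/(Q_in−Q_out)) = 21.72 × (1.270/3.06894)^(1.26035) = 7.14353 g.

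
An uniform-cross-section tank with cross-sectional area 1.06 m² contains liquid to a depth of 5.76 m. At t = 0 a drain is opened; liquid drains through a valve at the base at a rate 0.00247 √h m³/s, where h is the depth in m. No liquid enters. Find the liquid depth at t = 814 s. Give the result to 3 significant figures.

Unsteady balance on liquid volume: A dh/dt = −0.00247 √h.
Separate and integrate: 2(√h − √h₀) = −(0.00247/A) t.
√h = √5.76 − 0.00247·814/(2·1.06) = 2.4000 − 0.94839 = 1.4516.
h = 1.4516² = 2.1072 m.

2.11 m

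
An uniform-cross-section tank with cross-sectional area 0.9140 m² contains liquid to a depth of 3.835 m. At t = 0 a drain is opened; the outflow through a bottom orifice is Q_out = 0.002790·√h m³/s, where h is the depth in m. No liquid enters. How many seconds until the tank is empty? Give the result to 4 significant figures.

1283 s

A dh/dt = −Q_out = −0.002790 √h.
Separate and integrate: 2(√h − √h₀) = −(0.002790/A) t.
Tank is empty when √h = 0: t_empty = 2A√h₀/0.002790.
t_empty = 2·0.9140·√3.835/0.002790 = 1.82800·1.95832/0.002790 = 1283.08 s.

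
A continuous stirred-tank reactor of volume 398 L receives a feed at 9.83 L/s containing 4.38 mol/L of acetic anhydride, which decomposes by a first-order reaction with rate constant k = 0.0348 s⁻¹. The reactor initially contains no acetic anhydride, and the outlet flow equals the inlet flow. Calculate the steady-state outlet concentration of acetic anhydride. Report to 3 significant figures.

Accumulation = in − out − consumed: V dC/dt = Q C_in − Q C − k V C.
At steady state: 0 = Q C_in − (Q + kV) C_ss, so C_ss = Q C_in/(Q + kV).
C_ss = 9.83·4.38/(9.83 + 0.0348·398) = 43.055/23.680 = 1.8182 mol/L.

1.82 mol/L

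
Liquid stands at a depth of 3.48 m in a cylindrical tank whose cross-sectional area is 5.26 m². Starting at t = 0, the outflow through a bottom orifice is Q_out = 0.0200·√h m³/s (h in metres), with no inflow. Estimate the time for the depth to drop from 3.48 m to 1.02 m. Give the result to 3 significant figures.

450 s

Accumulation of liquid (constant cross-section A): A dh/dt = −0.0200 √h.
Separate and integrate: 2(√h − √h₀) = −(0.0200/A) t.
t = 2A(√h₀ − √h)/0.0200 = 2·5.26·(√3.48 − √1.02)/0.0200
  = 10.520 × (1.8655 − 1.0100) / 0.0200 = 450.01 s.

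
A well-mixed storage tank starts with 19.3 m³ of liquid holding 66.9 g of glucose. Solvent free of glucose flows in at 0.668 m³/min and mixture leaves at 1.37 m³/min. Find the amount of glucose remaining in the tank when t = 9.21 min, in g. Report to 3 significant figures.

Let m(t) be the amount of glucose. Volume: V(t) = V₀ + (Q_in − Q_out) t = 19.3 − 0.70200 t; V(9.21) = 12.835 m³.
Solute balance: dm/dt = 0 − Q_out C = −Q_out m/V(t).
dm/m = −Q_out dt/(V₀ − 0.70200 t); integrating gives ln(m/m₀) = −(Q_out/(Q_in−Q_out)) ln(V/V₀).
m = m₀ (V₀/V)^(Q_out/(Q_in−Q_out)) = 66.9 × (19.3/12.835)^(-1.9516) = 30.176 g.

30.2 g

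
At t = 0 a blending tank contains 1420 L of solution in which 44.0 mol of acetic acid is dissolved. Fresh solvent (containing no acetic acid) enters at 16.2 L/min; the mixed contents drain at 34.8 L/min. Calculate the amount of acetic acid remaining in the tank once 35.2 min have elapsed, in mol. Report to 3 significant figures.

13.8 mol

Total volume: dV/dt = Q_in − Q_out = -18.600 L/min, so V(t) = 1420 − 18.600 t and V(35.2) = 765.28 L.
Solute balance: dm/dt = 0 − Q_out C = −Q_out m/V(t).
dm/m = −Q_out dt/(V₀ − 18.600 t); integrating gives ln(m/m₀) = −(Q_out/(Q_in−Q_out)) ln(V/V₀).
m = m₀ (V₀/V)^(Q_out/(Q_in−Q_out)) = 44.0 × (1420/765.28)^(-1.8710) = 13.841 mol.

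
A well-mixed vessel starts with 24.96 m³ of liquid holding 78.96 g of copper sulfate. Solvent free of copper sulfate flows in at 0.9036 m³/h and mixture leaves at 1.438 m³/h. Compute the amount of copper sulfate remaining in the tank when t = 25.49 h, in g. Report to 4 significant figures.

Let m(t) be the amount of copper sulfate. Volume: V(t) = V₀ + (Q_in − Q_out) t = 24.96 − 0.534400 t; V(25.49) = 11.3381 m³.
Solute balance: dm/dt = 0 − Q_out C = −Q_out m/V(t).
dm/m = −Q_out dt/(V₀ − 0.534400 t); integrating gives ln(m/m₀) = −(Q_out/(Q_in−Q_out)) ln(V/V₀).
m = m₀ (V₀/V)^(Q_out/(Q_in−Q_out)) = 78.96 × (24.96/11.3381)^(-2.69087) = 9.44582 g.

9.446 g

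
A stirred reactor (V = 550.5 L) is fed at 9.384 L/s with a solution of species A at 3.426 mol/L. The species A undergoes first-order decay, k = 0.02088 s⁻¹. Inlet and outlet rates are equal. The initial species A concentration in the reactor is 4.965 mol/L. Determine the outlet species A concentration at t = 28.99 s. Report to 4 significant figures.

2.681 mol/L

V dC/dt = Q(C_in − C) − k V C.
dC/dt = (Q/V) C_in − (Q/V + k) C; effective rate a = Q/V + k = 0.0170463 + 0.02088 = 0.0379263 s⁻¹.
C_ss = Q C_in/(Q + kV) = 1.53985 mol/L; C(t) = C_ss + (C₀ − C_ss) e^(−a t).
C(28.99) = 1.53985 + (3.42515)·e^(−0.0379263·28.99) = 1.53985 + (3.42515)·0.333043 = 2.68057 mol/L.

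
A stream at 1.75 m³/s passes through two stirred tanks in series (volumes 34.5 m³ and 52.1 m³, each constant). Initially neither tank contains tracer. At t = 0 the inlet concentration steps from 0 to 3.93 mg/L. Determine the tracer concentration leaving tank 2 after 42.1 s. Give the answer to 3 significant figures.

Each tank obeys Vᵢ dCᵢ/dt = Q(Cᵢ₋₁ − Cᵢ), so τᵢ = Vᵢ/Q.
τ₁ = 34.5/1.75 = 19.714 s; τ₂ = 52.1/1.75 = 29.771 s.
Tank 1: C₁ = C_in(1 − e^(−t/τ₁)). Tank 2 (τ₁ ≠ τ₂): C₂ = C_in[1 − (τ₁ e^(−t/τ₁) − τ₂ e^(−t/τ₂))/(τ₁ − τ₂)].
At t = 42.1: e^(−t/τ₁) = 0.11818, e^(−t/τ₂) = 0.24314.
C₂ = 3.93·[1 − (19.714·0.11818 − 29.771·0.24314)/(-10.057)] = 3.93·0.51191 = 2.0118 mg/L.

2.01 mg/L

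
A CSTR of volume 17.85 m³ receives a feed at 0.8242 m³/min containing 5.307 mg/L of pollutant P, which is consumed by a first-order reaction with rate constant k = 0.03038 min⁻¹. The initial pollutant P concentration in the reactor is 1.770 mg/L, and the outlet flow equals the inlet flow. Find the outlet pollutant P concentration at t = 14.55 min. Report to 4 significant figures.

Accumulation = in − out − consumed: V dC/dt = Q C_in − Q C − k V C.
This is linear with rate a = Q/V + k = 0.0765537 min⁻¹.
C_ss = Q C_in/(Q + kV) = 3.20094 mg/L; C(t) = C_ss + (C₀ − C_ss) e^(−a t).
C(14.55) = 3.20094 + (-1.43094)·e^(−0.0765537·14.55) = 3.20094 + (-1.43094)·0.328291 = 2.73118 mg/L.

2.731 mg/L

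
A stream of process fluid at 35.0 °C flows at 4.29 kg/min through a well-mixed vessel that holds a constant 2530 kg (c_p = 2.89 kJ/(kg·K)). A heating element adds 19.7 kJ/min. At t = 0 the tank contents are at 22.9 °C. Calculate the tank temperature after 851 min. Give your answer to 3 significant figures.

Unsteady energy balance on the tank contents: M c_p dT/dt = ṁ c_p (T_in − T) + 19.7.
Rearrange: dT/dt = (T_ss − T)/τ with τ = M/ṁ = 589.74 min and T_ss = T_in + Q̇/(ṁ c_p) = 36.589 °C.
Integrating: T(t) = T_ss + (T₀ − T_ss) e^(−t/τ).
T(851) = 36.589 + (-13.689)·e^(−851/589.74) = 36.589 + (-13.689)·0.23622 = 33.355 °C.

33.4 °C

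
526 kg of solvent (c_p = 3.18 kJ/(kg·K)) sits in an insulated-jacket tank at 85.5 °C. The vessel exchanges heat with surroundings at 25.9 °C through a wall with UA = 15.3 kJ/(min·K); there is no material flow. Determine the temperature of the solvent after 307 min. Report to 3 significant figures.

29.5 °C

M c_p dT/dt = −UA(T − T_amb).
dT/dt = (T_ss − T)/τ with T_ss = T_amb = 25.900 °C, τ = M c_p/UA = 526·3.18/15.3 = 109.33 min.
Integrating: T(t) = T_ss + (T₀ − T_ss) e^(−t/τ).
T(307) = 25.900 + (59.600)·0.060318 = 29.495 °C.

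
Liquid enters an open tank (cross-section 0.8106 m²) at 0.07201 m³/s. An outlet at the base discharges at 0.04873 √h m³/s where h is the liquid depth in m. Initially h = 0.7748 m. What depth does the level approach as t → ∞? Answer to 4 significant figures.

A dh/dt = Q_in − 0.04873 √h. Steady state requires inflow = outflow:
Q_in = 0.04873 √h_ss ⇒ √h_ss = 0.07201/0.04873 = 1.47773.
h_ss = 1.47773² = 2.18370 m. (Since h₀ = 0.7748 m < h_ss, the level will rise toward this value.)

2.184 m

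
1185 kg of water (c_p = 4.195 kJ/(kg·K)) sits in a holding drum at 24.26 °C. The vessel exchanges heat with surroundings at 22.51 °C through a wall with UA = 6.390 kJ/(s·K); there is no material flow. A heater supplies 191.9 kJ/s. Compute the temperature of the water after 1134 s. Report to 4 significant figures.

45.96 °C

M c_p dT/dt = −UA(T − T_amb) + Q̇.
dT/dt = (T_ss − T)/τ with T_ss = T_amb + Q̇/UA = 22.51 + 191.9/6.390 = 52.5413 °C, τ = M c_p/UA = 1185·4.195/6.390 = 777.946 s.
T approaches T_ss exponentially: T(t) = T_ss + (T₀ − T_ss) e^(−t/τ).
T(1134) = 52.5413 + (-28.2813)·0.232775 = 45.9581 °C.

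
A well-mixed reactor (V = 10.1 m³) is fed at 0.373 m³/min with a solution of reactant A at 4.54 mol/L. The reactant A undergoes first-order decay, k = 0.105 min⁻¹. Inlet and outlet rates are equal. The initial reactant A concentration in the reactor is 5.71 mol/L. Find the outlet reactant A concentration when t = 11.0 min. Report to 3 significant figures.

2.13 mol/L

V dC/dt = Q(C_in − C) − k V C.
This is linear with rate a = Q/V + k = 0.14193 min⁻¹.
C_ss = Q C_in/(Q + kV) = 1.1813 mol/L; C(t) = C_ss + (C₀ − C_ss) e^(−a t).
C(11.0) = 1.1813 + (4.5287)·e^(−0.14193·11.0) = 1.1813 + (4.5287)·0.20988 = 2.1318 mol/L.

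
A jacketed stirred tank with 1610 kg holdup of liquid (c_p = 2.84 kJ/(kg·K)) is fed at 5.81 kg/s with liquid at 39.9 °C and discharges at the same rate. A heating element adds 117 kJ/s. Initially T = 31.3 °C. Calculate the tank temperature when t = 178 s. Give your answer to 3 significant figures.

First-law balance (no shaft work): M c_p dT/dt = ṁ c_p (T_in − T) + 117.
τ = M/ṁ = 277.11 s; T_ss = T_in + Q̇/(ṁ c_p) = 39.9 + 117/(5.81·2.84) = 46.991 °C.
This is linear first-order; T(t) = T_ss + (T₀ − T_ss) e^(−t/τ).
T(178) = 46.991 + (-15.691)·e^(−178/277.11) = 46.991 + (-15.691)·0.52606 = 38.737 °C.

38.7 °C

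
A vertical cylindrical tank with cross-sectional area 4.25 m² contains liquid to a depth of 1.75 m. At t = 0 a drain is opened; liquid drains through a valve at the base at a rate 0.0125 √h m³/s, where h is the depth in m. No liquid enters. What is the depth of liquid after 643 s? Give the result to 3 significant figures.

With no inflow, A dh/dt = −0.0125 √h.
∫ h^(−1/2) dh = −(0.0125/A) ∫ dt, giving 2√h = 2√h₀ − (0.0125/A) t.
√h = √1.75 − 0.0125·643/(2·4.25) = 1.3229 − 0.94559 = 0.37729.
h = 0.37729² = 0.14235 m.

0.142 m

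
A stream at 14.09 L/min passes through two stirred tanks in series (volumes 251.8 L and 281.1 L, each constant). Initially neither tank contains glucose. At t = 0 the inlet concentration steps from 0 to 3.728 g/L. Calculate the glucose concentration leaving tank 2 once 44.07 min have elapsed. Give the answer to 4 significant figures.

2.521 g/L

Species balance on tank i: dCᵢ/dt = (Cᵢ₋₁ − Cᵢ)/τᵢ with τᵢ = Vᵢ/Q.
τ₁ = 251.8/14.09 = 17.8708 min; τ₂ = 281.1/14.09 = 19.9503 min.
Solving the cascade with C₁(0)=C₂(0)=0 gives C₂(t) = C_in[1 − (τ₁ e^(−t/τ₁) − τ₂ e^(−t/τ₂))/(τ₁ − τ₂)].
At t = 44.07: e^(−t/τ₁) = 0.0849213, e^(−t/τ₂) = 0.109812.
C₂ = 3.728·[1 − (17.8708·0.0849213 − 19.9503·0.109812)/(-2.07949)] = 3.728·0.676283 = 2.52118 g/L.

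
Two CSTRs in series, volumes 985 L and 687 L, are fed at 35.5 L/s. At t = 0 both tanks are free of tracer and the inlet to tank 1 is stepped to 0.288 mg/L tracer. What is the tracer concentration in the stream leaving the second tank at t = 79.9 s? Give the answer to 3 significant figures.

Each tank obeys Vᵢ dCᵢ/dt = Q(Cᵢ₋₁ − Cᵢ), so τᵢ = Vᵢ/Q.
τ₁ = 985/35.5 = 27.746 s; τ₂ = 687/35.5 = 19.352 s.
Solving the cascade with C₁(0)=C₂(0)=0 gives C₂(t) = C_in[1 − (τ₁ e^(−t/τ₁) − τ₂ e^(−t/τ₂))/(τ₁ − τ₂)].
At t = 79.9: e^(−t/τ₁) = 0.056155, e^(−t/τ₂) = 0.016103.
C₂ = 0.288·[1 − (27.746·0.056155 − 19.352·0.016103)/(8.3944)] = 0.288·0.85151 = 0.24524 mg/L.

0.245 mg/L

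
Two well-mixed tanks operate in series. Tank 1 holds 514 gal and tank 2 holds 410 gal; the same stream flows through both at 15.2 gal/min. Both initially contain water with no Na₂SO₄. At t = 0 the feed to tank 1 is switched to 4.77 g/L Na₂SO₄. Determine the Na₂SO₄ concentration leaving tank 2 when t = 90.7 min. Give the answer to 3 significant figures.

3.81 g/L

Each tank obeys Vᵢ dCᵢ/dt = Q(Cᵢ₋₁ − Cᵢ), so τᵢ = Vᵢ/Q.
τ₁ = 514/15.2 = 33.816 min; τ₂ = 410/15.2 = 26.974 min.
Solving the cascade with C₁(0)=C₂(0)=0 gives C₂(t) = C_in[1 − (τ₁ e^(−t/τ₁) − τ₂ e^(−t/τ₂))/(τ₁ − τ₂)].
At t = 90.7: e^(−t/τ₁) = 0.068414, e^(−t/τ₂) = 0.034647.
C₂ = 4.77·[1 − (33.816·0.068414 − 26.974·0.034647)/(6.8421)] = 4.77·0.79847 = 3.8087 g/L.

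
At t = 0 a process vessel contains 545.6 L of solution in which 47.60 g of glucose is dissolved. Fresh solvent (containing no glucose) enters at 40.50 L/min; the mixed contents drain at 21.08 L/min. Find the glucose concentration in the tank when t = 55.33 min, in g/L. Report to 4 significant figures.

0.009015 g/L

Total volume: dV/dt = Q_in − Q_out = 19.4200 L/min, so V(t) = 545.6 + 19.4200 t and V(55.33) = 1620.11 L.
Species balance (pure solvent in): dm/dt = −Q_out · m/V(t).
Separate: dm/m = −Q_out dt/V(t) ⇒ ln(m/m₀) = −(Q_out/(Q_in−Q_out)) ln(V/V₀).
m = m₀ (V₀/V)^(Q_out/(Q_in−Q_out)) = 47.60 × (545.6/1620.11)^(1.08548) = 14.6061 g.
C = m/V = 14.6061/1620.11 = 0.00901550 g/L.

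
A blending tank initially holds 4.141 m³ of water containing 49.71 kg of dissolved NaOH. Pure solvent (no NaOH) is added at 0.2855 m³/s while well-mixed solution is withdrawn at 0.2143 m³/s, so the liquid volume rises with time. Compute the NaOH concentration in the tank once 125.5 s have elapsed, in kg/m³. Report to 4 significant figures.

0.1194 kg/m³

Total volume: dV/dt = Q_in − Q_out = 0.0712000 m³/s, so V(t) = 4.141 + 0.0712000 t and V(125.5) = 13.0766 m³.
Solute balance: dm/dt = 0 − Q_out C = −Q_out m/V(t).
dm/m = −Q_out dt/(V₀ + 0.0712000 t); integrating gives ln(m/m₀) = −(Q_out/(Q_in−Q_out)) ln(V/V₀).
m = m₀ (V₀/V)^(Q_out/(Q_in−Q_out)) = 49.71 × (4.141/13.0766)^(3.00983) = 1.56086 kg.
C = m/V = 1.56086/13.0766 = 0.119363 kg/m³.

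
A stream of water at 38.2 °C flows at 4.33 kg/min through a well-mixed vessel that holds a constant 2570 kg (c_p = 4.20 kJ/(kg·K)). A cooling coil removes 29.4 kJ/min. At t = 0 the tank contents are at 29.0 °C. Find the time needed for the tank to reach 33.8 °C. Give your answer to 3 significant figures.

595 min

Energy balance: M c_p dT/dt = ṁ c_p (T_in − T) − 29.4.
τ = M/ṁ = 593.53 min; T_ss = T_in − Q̇/(ṁ c_p) = 36.583 °C.
T(t) = T_ss + (T₀ − T_ss) e^(−t/τ). Set T = 33.8:
e^(−t/τ) = (33.8 − 36.583)/(29.0 − 36.583) = 0.36704
t = −593.53 · ln(0.36704) = 594.90 min.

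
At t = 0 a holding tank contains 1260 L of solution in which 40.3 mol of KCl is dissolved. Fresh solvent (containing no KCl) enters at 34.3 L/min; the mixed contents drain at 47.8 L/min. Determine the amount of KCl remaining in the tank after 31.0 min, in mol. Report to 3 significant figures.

Total volume: dV/dt = Q_in − Q_out = -13.500 L/min, so V(t) = 1260 − 13.500 t and V(31.0) = 841.50 L.
Solute balance: dm/dt = 0 − Q_out C = −Q_out m/V(t).
dm/m = −Q_out dt/(V₀ − 13.500 t); integrating gives ln(m/m₀) = −(Q_out/(Q_in−Q_out)) ln(V/V₀).
m = m₀ (V₀/V)^(Q_out/(Q_in−Q_out)) = 40.3 × (1260/841.50)^(-3.5407) = 9.6506 mol.

9.65 mol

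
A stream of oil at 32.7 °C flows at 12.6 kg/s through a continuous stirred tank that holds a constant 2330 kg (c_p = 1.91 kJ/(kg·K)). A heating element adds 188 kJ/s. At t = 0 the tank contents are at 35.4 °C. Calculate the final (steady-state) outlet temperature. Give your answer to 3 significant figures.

Heat balance on the well-mixed liquid: M c_p dT/dt = ṁ c_p (T_in − T) + 188.
At steady state dT/dt = 0 ⇒ T_ss = T_in + Q̇/(ṁ c_p) = 32.7 + 188/(12.6·1.91) = 40.512 °C.

40.5 °C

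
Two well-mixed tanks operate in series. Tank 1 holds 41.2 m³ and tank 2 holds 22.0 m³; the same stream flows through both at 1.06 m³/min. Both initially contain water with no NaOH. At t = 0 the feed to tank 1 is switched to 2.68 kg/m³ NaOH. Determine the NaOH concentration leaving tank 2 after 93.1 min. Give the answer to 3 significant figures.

2.19 kg/m³

Each tank obeys Vᵢ dCᵢ/dt = Q(Cᵢ₋₁ − Cᵢ), so τᵢ = Vᵢ/Q.
τ₁ = 41.2/1.06 = 38.868 min; τ₂ = 22.0/1.06 = 20.755 min.
Tank 1: C₁ = C_in(1 − e^(−t/τ₁)). Tank 2 (τ₁ ≠ τ₂): C₂ = C_in[1 − (τ₁ e^(−t/τ₁) − τ₂ e^(−t/τ₂))/(τ₁ − τ₂)].
At t = 93.1: e^(−t/τ₁) = 0.091146, e^(−t/τ₂) = 0.011269.
C₂ = 2.68·[1 − (38.868·0.091146 − 20.755·0.011269)/(18.113)] = 2.68·0.81733 = 2.1904 kg/m³.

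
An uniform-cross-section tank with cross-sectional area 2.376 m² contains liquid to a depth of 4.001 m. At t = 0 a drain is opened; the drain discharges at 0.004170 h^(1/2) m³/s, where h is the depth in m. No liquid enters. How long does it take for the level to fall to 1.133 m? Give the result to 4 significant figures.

A dh/dt = −Q_out = −0.004170 √h.
Separate and integrate: 2(√h − √h₀) = −(0.004170/A) t.
t = 2A(√h₀ − √h)/0.004170 = 2·2.376·(√4.001 − √1.133)/0.004170
  = 4.75200 × (2.00025 − 1.06442) / 0.004170 = 1066.44 s.

1066 s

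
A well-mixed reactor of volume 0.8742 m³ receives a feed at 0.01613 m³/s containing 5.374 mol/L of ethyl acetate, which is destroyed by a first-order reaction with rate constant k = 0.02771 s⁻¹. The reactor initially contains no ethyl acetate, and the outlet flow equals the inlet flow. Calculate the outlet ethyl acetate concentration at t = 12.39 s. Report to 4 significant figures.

0.9356 mol/L

Species balance: V dC/dt = Q C_in − Q C − k V C.
dC/dt = (Q/V) C_in − (Q/V + k) C; effective rate a = Q/V + k = 0.0184512 + 0.02771 = 0.0461612 s⁻¹.
C_ss = Q C_in/(Q + kV) = 2.14805 mol/L; C(t) = C_ss + (C₀ − C_ss) e^(−a t).
C(12.39) = 2.14805 + (-2.14805)·e^(−0.0461612·12.39) = 2.14805 + (-2.14805)·0.564431 = 0.935624 mol/L.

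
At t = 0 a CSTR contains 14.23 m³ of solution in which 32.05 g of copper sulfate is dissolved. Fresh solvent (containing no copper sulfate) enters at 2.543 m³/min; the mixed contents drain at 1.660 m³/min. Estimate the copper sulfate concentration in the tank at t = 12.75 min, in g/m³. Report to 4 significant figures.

0.4203 g/m³

Let m(t) be the amount of copper sulfate. Volume: V(t) = V₀ + (Q_in − Q_out) t = 14.23 + 0.883000 t; V(12.75) = 25.4883 m³.
Species balance (pure solvent in): dm/dt = −Q_out · m/V(t).
Separate: dm/m = −Q_out dt/V(t) ⇒ ln(m/m₀) = −(Q_out/(Q_in−Q_out)) ln(V/V₀).
m = m₀ (V₀/V)^(Q_out/(Q_in−Q_out)) = 32.05 × (14.23/25.4883)^(1.87995) = 10.7138 g.
C = m/V = 10.7138/25.4883 = 0.420345 g/m³.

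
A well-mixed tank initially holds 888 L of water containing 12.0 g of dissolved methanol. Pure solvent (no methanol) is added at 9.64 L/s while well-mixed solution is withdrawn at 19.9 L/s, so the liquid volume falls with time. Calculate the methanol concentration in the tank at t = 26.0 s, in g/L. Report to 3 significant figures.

0.00966 g/L

Total volume: dV/dt = Q_in − Q_out = -10.260 L/s, so V(t) = 888 − 10.260 t and V(26.0) = 621.24 L.
Solute balance: dm/dt = 0 − Q_out C = −Q_out m/V(t).
Separate: dm/m = −Q_out dt/V(t) ⇒ ln(m/m₀) = −(Q_out/(Q_in−Q_out)) ln(V/V₀).
m = m₀ (V₀/V)^(Q_out/(Q_in−Q_out)) = 12.0 × (888/621.24)^(-1.9396) = 6.0014 g.
C = m/V = 6.0014/621.24 = 0.0096603 g/L.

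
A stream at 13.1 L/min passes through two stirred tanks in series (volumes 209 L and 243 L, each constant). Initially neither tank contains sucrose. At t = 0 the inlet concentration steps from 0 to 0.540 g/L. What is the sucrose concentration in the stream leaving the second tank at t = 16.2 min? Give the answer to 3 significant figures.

0.131 g/L

Time constants: τᵢ = Vᵢ/Q for each well-mixed tank.
τ₁ = 209/13.1 = 15.954 min; τ₂ = 243/13.1 = 18.550 min.
Solving the cascade with C₁(0)=C₂(0)=0 gives C₂(t) = C_in[1 − (τ₁ e^(−t/τ₁) − τ₂ e^(−t/τ₂))/(τ₁ − τ₂)].
At t = 16.2: e^(−t/τ₁) = 0.36226, e^(−t/τ₂) = 0.41756.
C₂ = 0.540·[1 − (15.954·0.36226 − 18.550·0.41756)/(-2.5954)] = 0.540·0.24250 = 0.13095 g/L.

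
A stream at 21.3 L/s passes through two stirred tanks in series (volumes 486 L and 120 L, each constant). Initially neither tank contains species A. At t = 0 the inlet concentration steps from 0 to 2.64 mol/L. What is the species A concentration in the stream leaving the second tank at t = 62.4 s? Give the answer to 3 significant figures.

2.41 mol/L

Time constants: τᵢ = Vᵢ/Q for each well-mixed tank.
τ₁ = 486/21.3 = 22.817 s; τ₂ = 120/21.3 = 5.6338 s.
Tank 1: C₁ = C_in(1 − e^(−t/τ₁)). Tank 2 (τ₁ ≠ τ₂): C₂ = C_in[1 − (τ₁ e^(−t/τ₁) − τ₂ e^(−t/τ₂))/(τ₁ − τ₂)].
At t = 62.4: e^(−t/τ₁) = 0.064906, e^(−t/τ₂) = 1.5479e-05.
C₂ = 2.64·[1 − (22.817·0.064906 − 5.6338·1.5479e-05)/(17.183)] = 2.64·0.91382 = 2.4125 mol/L.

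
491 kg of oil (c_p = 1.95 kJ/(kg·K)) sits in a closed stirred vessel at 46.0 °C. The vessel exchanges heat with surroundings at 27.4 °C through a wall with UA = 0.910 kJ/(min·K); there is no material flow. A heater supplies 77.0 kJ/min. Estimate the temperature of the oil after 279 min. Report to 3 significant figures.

Lumped-capacitance energy balance: M c_p dT/dt = UA(T_amb − T) + Q̇.
dT/dt = (T_ss − T)/τ with T_ss = T_amb + Q̇/UA = 27.4 + 77.0/0.910 = 112.02 °C, τ = M c_p/UA = 491·1.95/0.910 = 1052.1 min.
Integrating: T(t) = T_ss + (T₀ − T_ss) e^(−t/τ).
T(279) = 112.02 + (-66.015)·0.76707 = 61.377 °C.

61.4 °C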